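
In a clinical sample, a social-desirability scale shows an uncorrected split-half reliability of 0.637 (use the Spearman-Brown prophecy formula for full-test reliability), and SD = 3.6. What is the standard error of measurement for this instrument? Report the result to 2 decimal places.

1.70

Full-length reliability (Spearman-Brown) = 2(0.637)/(1+0.637) ≈ 0.778
SEM = 3.600*√(1 − 0.778) ≈ 1.695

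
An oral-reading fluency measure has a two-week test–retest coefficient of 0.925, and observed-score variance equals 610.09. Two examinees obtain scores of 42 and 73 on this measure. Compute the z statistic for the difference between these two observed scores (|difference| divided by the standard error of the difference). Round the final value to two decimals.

SD = √610.09 ≈ 24.700
SEM = 24.700 · √(1 − 0.925) = 24.700 · √0.075 ≈ 24.700 · 0.274 ≈ 6.764
SE_diff = SEM · √2 ≈ 6.764 · 1.414 ≈ 9.566
z = 31 / 9.566 ≈ 3.241

3.24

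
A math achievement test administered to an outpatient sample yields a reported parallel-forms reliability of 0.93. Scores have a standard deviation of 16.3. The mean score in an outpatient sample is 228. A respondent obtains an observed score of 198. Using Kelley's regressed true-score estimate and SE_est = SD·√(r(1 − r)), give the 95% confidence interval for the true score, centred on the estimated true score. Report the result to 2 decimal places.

T̂ = 0.930(198) + 0.070(228) ≈ 200.100
SE_est = 16.300*√(0.930*0.070) ≈ 4.159
95% CI: 200.100 ± 8.151 ≈ (191.949, 208.251)

[191.95, 208.25]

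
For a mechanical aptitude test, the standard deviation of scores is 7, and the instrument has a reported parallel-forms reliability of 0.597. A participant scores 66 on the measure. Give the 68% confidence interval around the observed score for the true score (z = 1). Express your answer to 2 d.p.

[61.56, 70.44]

The standard error of measurement is 7.0000*√(1 − 0.5970) ≈ 7.0000*0.6348 ≈ 4.4438.
1 * SEM ≈ 4.4438
CI = 66 ± 4.4438 → [61.5562, 70.4438]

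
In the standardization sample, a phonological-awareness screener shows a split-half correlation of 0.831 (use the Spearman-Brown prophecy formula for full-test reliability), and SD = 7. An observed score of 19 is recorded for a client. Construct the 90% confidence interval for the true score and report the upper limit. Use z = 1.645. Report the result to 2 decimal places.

22.50

Full-length reliability (Spearman-Brown) = 2(0.831)/(1+0.831) ≈ 0.9077
SEM = 7.0000 · √(1 − 0.9077) = 7.0000 · √0.0923 ≈ 7.0000 · 0.3038 ≈ 2.1267
Half-width = 1.645·2.1267 ≈ 3.4983
Upper bound: 19 + 3.4983 = 22.4983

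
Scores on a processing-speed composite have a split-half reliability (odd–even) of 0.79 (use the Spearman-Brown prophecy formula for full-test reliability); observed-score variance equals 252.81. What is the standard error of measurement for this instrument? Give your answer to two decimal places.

5.45

σ = 252.81^(1/2) = 15.900
r_full = 2·0.79 / (1 + 0.79) ≈ 0.883
SEM = 15.900 * √(1 − 0.883) = 15.900 * √0.117 ≈ 15.900 * 0.343 ≈ 5.446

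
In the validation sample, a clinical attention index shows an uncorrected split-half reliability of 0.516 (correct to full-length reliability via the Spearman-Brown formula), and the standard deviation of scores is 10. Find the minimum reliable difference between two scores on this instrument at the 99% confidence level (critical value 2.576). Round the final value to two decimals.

r_full = 2·0.516 / (1 + 0.516) ≈ 0.681
SEM = 10.000×√(1 − 0.681) ≈ 5.650
SE_diff = SEM × √2 ≈ 5.650 × 1.414 ≈ 7.991
Minimum reliable difference = 2.576 × SE_diff ≈ 2.576 × 7.991 ≈ 20.584

20.58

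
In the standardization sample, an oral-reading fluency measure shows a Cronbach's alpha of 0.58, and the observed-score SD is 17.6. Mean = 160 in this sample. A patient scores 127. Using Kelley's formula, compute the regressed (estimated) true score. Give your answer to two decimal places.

140.86

Estimated true score = 0.580*127 + (1 − 0.580)*160 ≈ 140.860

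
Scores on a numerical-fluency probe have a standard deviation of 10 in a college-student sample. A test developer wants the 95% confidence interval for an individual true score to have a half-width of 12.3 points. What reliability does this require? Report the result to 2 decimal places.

SEM needed = half-width / z = 12.3/1.96 ≈ 6.2755
r = 1 − (6.2755/10)² ≈ 1 − 0.3938 ≈ 0.6062

0.61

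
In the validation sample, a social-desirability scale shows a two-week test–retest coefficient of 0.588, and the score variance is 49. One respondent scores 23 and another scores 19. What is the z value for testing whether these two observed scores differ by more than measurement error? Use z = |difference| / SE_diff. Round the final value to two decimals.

σ = 49^(1/2) = 7.0000
SEM = 7.0000 · √(1 − 0.5880) = 7.0000 · √0.4120 ≈ 7.0000 · 0.6419 ≈ 4.4931
Standard error of the difference = 4.4931·√2 ≈ 6.3542
z = 4 / 6.3542 ≈ 0.6295

0.63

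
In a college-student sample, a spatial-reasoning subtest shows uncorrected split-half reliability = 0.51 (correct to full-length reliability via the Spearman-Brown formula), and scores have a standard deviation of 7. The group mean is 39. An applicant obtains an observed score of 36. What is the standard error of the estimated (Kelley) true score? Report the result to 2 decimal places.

3.28

Full-length reliability (Spearman-Brown) = 2(0.51)/(1+0.51) ≈ 0.6755
SE_est = SD * √(r(1 − r)) = 7.0000 * √0.2192 ≈ 7.0000 * 0.4682 ≈ 3.2773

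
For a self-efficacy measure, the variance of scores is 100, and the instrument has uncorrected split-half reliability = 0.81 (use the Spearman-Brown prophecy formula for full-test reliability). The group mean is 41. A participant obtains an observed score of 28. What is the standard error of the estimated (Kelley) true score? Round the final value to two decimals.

3.07

SD = √100 = 10.00000
Full-length reliability (Spearman-Brown) = 2(0.81)/(1+0.81) ≈ 0.89503
SE_est = 10.00000·√[r(1 − r)] ≈ 3.06518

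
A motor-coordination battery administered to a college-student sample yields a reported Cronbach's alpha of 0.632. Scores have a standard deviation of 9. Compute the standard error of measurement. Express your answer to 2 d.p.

5.46

The standard error of measurement is 9.0000·√(1 − 0.6320) ≈ 9.0000·0.6066 ≈ 5.4597.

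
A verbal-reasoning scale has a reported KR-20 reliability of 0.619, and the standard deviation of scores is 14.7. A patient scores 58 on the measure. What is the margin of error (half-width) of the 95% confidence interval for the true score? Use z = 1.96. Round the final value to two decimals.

SEM = 14.700·√(1 − 0.619) ≈ 9.074
1.96 · SEM ≈ 17.784

17.78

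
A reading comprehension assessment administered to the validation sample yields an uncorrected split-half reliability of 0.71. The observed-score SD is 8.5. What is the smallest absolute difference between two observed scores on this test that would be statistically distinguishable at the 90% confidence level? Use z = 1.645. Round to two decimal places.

Full-length reliability (Spearman-Brown) = 2(0.71)/(1+0.71) ≈ 0.830
SEM = 8.500 * √(1 − 0.830) = 8.500 * √0.170 ≈ 8.500 * 0.412 ≈ 3.500
SE_diff = √2 * SEM ≈ 4.950
Minimum reliable difference = 1.645 * SE_diff ≈ 1.645 * 4.950 ≈ 8.143

8.14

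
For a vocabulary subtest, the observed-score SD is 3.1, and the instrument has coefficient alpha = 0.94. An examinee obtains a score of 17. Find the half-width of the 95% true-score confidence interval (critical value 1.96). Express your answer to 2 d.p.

1.49

SEM = 3.1000×√(1 − 0.9400) ≈ 0.7593
1.96 × SEM ≈ 1.4883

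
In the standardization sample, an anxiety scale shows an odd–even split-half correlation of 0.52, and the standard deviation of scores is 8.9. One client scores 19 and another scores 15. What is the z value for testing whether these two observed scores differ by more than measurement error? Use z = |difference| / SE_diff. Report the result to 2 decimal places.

Spearman-Brown: r = 2(0.52) / (1 + 0.52) = 1.040 / 1.520 ≈ 0.684
SEM = 8.900 * √(1 − 0.684) = 8.900 * √0.316 ≈ 8.900 * 0.562 ≈ 5.001
SE_diff = SEM * √2 ≈ 5.001 * 1.414 ≈ 7.073
z = |19 − 15| / 7.073 = 4 / 7.073 ≈ 0.566

0.57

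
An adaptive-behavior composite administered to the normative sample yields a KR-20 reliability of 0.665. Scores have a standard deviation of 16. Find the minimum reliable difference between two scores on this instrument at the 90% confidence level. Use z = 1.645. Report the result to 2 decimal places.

21.54

SEM = 16.0000 * √(1 − 0.6650) = 16.0000 * √0.3350 ≈ 16.0000 * 0.5788 ≈ 9.2607
SE_diff = √2 * SEM ≈ 13.0966
Minimum reliable difference = 1.645 * SE_diff ≈ 1.645 * 13.0966 ≈ 21.5438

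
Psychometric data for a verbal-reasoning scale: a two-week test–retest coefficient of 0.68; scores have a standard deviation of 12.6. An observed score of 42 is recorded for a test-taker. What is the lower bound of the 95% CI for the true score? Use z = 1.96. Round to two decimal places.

The standard error of measurement is 12.600*√(1 − 0.680) ≈ 12.600*0.566 ≈ 7.128.
1.96 * SEM ≈ 13.970
Lower limit = 42 − 13.970 ≈ 28.030

28.03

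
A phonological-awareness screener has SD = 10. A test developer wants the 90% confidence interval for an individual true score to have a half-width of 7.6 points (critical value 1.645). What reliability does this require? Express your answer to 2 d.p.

0.79

Required SEM = 7.6 / 1.645 ≈ 4.6201
r = 1 − (SEM / SD)² = 1 − (4.6201 / 10)² ≈ 1 − 0.2134 ≈ 0.7866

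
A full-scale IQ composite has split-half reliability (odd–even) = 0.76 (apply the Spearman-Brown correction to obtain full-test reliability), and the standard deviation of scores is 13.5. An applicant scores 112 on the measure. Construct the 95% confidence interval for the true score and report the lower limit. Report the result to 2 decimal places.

r_full = 2·0.76 / (1 + 0.76) ≈ 0.8636
SEM = 13.5000·√(1 − 0.8636) ≈ 4.9852
1.96 · SEM ≈ 9.7710
Lower limit = 112 − 9.7710 ≈ 102.2290

102.23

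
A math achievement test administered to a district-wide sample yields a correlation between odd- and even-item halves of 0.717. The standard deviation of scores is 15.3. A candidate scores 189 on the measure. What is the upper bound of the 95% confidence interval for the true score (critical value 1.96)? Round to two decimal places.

Full-length reliability (Spearman-Brown) = 2(0.717)/(1+0.717) ≈ 0.83518
The standard error of measurement is 15.30000*√(1 − 0.83518) ≈ 15.30000*0.40598 ≈ 6.21154.
Half-width = 1.96*6.21154 ≈ 12.17462
Upper limit = 189 + 12.17462 ≈ 201.17462

201.17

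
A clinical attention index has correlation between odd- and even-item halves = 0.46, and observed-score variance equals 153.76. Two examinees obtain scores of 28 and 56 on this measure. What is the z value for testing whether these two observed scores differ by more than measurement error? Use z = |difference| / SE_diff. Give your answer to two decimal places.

2.63

σ = 153.76^(1/2) = 12.400
Spearman-Brown: r = 2(0.46) / (1 + 0.46) = 0.920 / 1.460 ≈ 0.630
The standard error of measurement is 12.400*√(1 − 0.630) ≈ 12.400*0.608 ≈ 7.541.
SE_diff = SEM * √2 ≈ 7.541 * 1.414 ≈ 10.665
z = |28 − 56| / 10.665 = 28 / 10.665 ≈ 2.625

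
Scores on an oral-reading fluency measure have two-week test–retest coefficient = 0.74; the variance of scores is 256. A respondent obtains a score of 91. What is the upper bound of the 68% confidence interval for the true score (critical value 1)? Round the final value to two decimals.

99.16

SD = √256 = 16.0000
The standard error of measurement is 16.0000*√(1 − 0.7400) ≈ 16.0000*0.5099 ≈ 8.1584.
1 * SEM ≈ 8.1584
Upper limit = 91 + 8.1584 ≈ 99.1584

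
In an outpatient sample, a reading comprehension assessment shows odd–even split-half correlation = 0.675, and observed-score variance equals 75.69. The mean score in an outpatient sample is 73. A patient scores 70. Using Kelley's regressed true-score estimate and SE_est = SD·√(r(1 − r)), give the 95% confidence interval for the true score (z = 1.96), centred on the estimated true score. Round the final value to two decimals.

[63.84, 77.33]

SD = √75.69 ≈ 8.700
Spearman-Brown: r = 2(0.675) / (1 + 0.675) = 1.350 / 1.675 ≈ 0.806
Estimated true score = 0.806×70 + (1 − 0.806)×73 ≈ 70.582
SE_est = 8.700×√(0.806×0.194) ≈ 3.440
95% CI: 70.582 ± 6.743 ≈ (63.839, 77.325)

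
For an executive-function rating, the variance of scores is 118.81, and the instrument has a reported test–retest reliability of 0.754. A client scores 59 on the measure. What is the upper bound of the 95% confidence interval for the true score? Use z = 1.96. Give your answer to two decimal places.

σ = 118.81^(1/2) = 10.9000
The standard error of measurement is 10.9000·√(1 − 0.7540) ≈ 10.9000·0.4960 ≈ 5.4062.
1.96 · SEM ≈ 10.5962
Upper bound: 59 + 10.5962 = 69.5962

69.60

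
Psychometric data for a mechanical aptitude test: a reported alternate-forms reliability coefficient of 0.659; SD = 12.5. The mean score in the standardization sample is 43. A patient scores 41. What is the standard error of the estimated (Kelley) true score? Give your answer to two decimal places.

5.93

SE_est = SD · √(r(1 − r)) = 12.5000 · √0.2247 ≈ 12.5000 · 0.4740 ≈ 5.9256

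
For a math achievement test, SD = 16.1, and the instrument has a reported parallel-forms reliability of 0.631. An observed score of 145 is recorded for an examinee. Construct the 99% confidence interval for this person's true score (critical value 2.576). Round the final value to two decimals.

[119.81, 170.19]

SEM = 16.10000 · √(1 − 0.63100) = 16.10000 · √0.36900 ≃ 16.10000 · 0.60745 ≃ 9.78000
2.576 · SEM ≃ 25.19329
Interval: (119.80671, 170.19329)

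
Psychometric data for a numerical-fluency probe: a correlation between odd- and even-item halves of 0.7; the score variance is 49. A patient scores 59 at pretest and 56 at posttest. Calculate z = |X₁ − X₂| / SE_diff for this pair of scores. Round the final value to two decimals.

0.72

SD = √49 = 7.00000
Full-length reliability (Spearman-Brown) = 2(0.7)/(1+0.7) ≈ 0.82353
SEM = 7.00000×√(1 − 0.82353) ≈ 2.94059
Standard error of the difference = 2.94059·√2 ≈ 4.15862
z = |59 − 56| / 4.15862 = 3 / 4.15862 ≈ 0.72139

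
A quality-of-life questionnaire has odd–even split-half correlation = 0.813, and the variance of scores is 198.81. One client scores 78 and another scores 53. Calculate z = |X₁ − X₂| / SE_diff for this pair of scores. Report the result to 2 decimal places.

3.90

SD = √198.81 ≈ 14.1000
Full-length reliability (Spearman-Brown) = 2(0.813)/(1+0.813) ≈ 0.8969
SEM = 14.1000 × √(1 − 0.8969) = 14.1000 × √0.1031 ≈ 14.1000 × 0.3212 ≈ 4.5284
SE_diff = SEM × √2 ≈ 4.5284 × 1.4142 ≈ 6.4041
z = 25 / 6.4041 ≈ 3.9038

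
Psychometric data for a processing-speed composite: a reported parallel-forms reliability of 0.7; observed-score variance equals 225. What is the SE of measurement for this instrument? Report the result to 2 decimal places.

SD = √225 = 15.00000
The standard error of measurement is 15.00000·√(1 − 0.70000) ≈ 15.00000·0.54772 ≈ 8.21584.

8.22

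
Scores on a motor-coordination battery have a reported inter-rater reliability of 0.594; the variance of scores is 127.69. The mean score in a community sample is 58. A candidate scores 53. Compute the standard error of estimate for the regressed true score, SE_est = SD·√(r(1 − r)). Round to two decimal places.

SD = √127.69 = 11.300
SE_est = SD · √(r(1 − r)) = 11.300 · √0.241 ≈ 11.300 · 0.491 ≈ 5.549

5.55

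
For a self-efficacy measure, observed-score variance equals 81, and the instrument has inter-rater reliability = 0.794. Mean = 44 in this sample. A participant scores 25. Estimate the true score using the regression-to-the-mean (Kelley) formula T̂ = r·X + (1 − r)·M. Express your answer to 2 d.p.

28.91

Estimated true score = 0.7940·25 + (1 − 0.7940)·44 ≈ 28.9140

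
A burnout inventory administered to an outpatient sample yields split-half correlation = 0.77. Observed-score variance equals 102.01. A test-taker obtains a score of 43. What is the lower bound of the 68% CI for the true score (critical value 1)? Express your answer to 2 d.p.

39.36

SD = √102.01 ≈ 10.1000
r_full = 2·0.77 / (1 + 0.77) ≈ 0.8701
The standard error of measurement is 10.1000×√(1 − 0.8701) ≈ 10.1000×0.3605 ≈ 3.6408.
Half-width = 1×3.6408 ≈ 3.6408
Lower bound: 43 − 3.6408 = 39.3592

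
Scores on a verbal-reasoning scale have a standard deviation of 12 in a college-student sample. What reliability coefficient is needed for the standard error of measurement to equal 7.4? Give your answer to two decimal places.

Required reliability = 1 − (SEM/SD)² = 1 − 0.380 ≈ 0.620

0.62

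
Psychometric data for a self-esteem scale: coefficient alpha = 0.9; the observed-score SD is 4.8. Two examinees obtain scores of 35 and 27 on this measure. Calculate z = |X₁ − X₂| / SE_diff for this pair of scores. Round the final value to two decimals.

The standard error of measurement is 4.8000·√(1 − 0.9000) ≈ 4.8000·0.3162 ≈ 1.5179.
SE_diff = √2 · SEM ≈ 2.1466
z = |35 − 27| / 2.1466 = 8 / 2.1466 ≈ 3.7268

3.73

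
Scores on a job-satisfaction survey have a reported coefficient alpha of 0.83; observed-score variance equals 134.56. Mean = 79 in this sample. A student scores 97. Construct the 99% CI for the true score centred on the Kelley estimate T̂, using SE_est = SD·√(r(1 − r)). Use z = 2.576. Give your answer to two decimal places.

[82.72, 105.16]

SD = √134.56 ≈ 11.6000
Estimated true score = 0.8300·97 + (1 − 0.8300)·79 ≈ 93.9400
SE_est = 11.6000·√[r(1 − r)] ≈ 4.3573
CI = 93.9400 ± 2.576 · 4.3573 → [82.7155, 105.1645]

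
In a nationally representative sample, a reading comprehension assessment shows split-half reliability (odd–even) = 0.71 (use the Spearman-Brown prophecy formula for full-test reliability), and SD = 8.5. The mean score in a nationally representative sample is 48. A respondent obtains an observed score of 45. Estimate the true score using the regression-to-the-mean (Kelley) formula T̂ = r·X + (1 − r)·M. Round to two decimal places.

45.51

r_full = 2·0.71 / (1 + 0.71) ≈ 0.83041
T̂ = 0.83041(45) + 0.16959(48) ≈ 45.50877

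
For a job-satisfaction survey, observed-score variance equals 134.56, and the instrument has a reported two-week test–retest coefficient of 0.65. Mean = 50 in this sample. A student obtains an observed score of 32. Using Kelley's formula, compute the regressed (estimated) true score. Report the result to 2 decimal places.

Estimated true score = 0.65000·32 + (1 − 0.65000)·50 ≈ 38.30000

38.30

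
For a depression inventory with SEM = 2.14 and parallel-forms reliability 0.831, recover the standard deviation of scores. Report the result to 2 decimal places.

SD = SEM / √(1 − r) = 2.14 / √0.1690 ≃ 2.14 / 0.4111 ≃ 5.2056

5.21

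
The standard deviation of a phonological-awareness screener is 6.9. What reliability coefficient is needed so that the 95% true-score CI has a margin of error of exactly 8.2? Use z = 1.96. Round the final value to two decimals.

Required SEM = 8.2 / 1.96 ≈ 4.1837
r = 1 − (4.1837/6.9)² ≈ 1 − 0.3676 ≈ 0.6324

0.63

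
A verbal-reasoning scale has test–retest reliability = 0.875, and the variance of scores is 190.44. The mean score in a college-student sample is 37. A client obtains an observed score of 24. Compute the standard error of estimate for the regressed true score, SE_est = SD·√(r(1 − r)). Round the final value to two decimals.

SD = √190.44 ≈ 13.80000
SE_est = 13.80000×√(0.87500×0.12500) ≈ 4.56392

4.56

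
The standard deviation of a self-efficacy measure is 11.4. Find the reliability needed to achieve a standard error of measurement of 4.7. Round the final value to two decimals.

r = 1 − (4.700/11.4)² ≈ 1 − 0.170 ≈ 0.830

0.83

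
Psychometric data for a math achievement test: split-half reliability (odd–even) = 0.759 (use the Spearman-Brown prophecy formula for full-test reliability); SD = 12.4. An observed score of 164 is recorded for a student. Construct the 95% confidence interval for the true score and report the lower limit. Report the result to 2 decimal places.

r_full = 2·0.759 / (1 + 0.759) ≈ 0.8630
The standard error of measurement is 12.4000*√(1 − 0.8630) ≈ 12.4000*0.3701 ≈ 4.5898.
Margin = 1.96 * 4.5898 ≈ 8.9961
Lower bound: 164 − 8.9961 = 155.0039

155.00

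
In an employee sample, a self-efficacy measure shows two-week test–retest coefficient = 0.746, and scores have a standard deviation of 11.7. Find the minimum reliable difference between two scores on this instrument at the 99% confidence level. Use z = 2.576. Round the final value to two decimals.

SEM = 11.700 * √(1 − 0.746) = 11.700 * √0.254 ≃ 11.700 * 0.504 ≃ 5.897
SE_diff = √2 * SEM ≃ 8.339
Smallest detectable difference = 2.576*8.339 ≃ 21.481

21.48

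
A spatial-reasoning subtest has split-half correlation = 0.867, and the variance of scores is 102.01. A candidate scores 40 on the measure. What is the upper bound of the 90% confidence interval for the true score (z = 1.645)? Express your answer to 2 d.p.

SD = √102.01 ≈ 10.100
r_full = 2·0.867 / (1 + 0.867) ≈ 0.929
The standard error of measurement is 10.100×√(1 − 0.929) ≈ 10.100×0.267 ≈ 2.696.
Margin = 1.645 × 2.696 ≈ 4.434
Upper bound: 40 + 4.434 = 44.434

44.43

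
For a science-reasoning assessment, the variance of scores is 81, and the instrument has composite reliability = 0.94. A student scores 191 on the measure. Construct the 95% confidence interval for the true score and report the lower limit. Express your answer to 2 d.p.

σ = 81^(1/2) = 9.0000
SEM = 9.0000×√(1 − 0.9400) ≈ 2.2045
1.96 × SEM ≈ 4.3209
Lower bound: 191 − 4.3209 = 186.6791

186.68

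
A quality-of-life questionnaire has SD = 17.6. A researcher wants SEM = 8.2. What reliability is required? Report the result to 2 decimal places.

Required reliability = 1 − (SEM/SD)² = 1 − 0.217 ≈ 0.783

0.78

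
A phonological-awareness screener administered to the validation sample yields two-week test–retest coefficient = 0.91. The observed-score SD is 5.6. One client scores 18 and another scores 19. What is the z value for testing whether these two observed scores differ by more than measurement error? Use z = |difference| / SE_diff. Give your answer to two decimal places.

SEM = 5.600×√(1 − 0.910) ≃ 1.680
SE_diff = SEM × √2 ≃ 1.680 × 1.414 ≃ 2.376
z = |18 − 19| / 2.376 = 1 / 2.376 ≃ 0.421

0.42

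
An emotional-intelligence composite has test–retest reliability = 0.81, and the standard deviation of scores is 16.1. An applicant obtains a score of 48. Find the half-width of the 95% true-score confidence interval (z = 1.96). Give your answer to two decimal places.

13.75

The standard error of measurement is 16.1000·√(1 − 0.8100) ≈ 16.1000·0.4359 ≈ 7.0178.
Half-width = 1.96·7.0178 ≈ 13.7549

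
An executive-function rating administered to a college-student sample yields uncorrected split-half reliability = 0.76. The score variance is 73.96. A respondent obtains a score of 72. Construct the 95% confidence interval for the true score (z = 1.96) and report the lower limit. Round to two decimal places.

65.78

σ = 73.96^(1/2) = 8.600
Spearman-Brown: r = 2(0.76) / (1 + 0.76) = 1.520 / 1.760 ≈ 0.864
SEM = 8.600 × √(1 − 0.864) = 8.600 × √0.136 ≈ 8.600 × 0.369 ≈ 3.176
Half-width = 1.96×3.176 ≈ 6.224
Lower limit = 72 − 6.224 ≈ 65.776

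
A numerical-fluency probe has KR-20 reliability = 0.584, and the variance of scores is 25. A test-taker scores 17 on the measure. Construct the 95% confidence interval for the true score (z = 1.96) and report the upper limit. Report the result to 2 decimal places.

23.32

SD = √25 = 5.000
SEM = 5.000·√(1 − 0.584) ≈ 3.225
Margin = 1.96 · 3.225 ≈ 6.321
Upper limit = 17 + 6.321 ≈ 23.321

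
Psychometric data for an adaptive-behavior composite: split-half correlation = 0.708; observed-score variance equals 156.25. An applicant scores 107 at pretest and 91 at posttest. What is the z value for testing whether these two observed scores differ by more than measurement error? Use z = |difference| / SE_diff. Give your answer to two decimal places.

2.19

σ = 156.25^(1/2) = 12.50000
r_full = 2·0.708 / (1 + 0.708) ≈ 0.82904
SEM = 12.50000 · √(1 − 0.82904) = 12.50000 · √0.17096 ≈ 12.50000 · 0.41347 ≈ 5.16842
SE_diff = SEM · √2 ≈ 5.16842 · 1.41421 ≈ 7.30924
z = 16 / 7.30924 ≈ 2.18901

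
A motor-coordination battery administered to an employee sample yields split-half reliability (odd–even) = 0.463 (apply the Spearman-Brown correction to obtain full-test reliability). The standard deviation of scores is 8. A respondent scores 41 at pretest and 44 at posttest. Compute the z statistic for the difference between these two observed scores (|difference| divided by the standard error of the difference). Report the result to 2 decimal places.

0.44

Full-length reliability (Spearman-Brown) = 2(0.463)/(1+0.463) ≈ 0.633
SEM = 8.000 * √(1 − 0.633) = 8.000 * √0.367 ≈ 8.000 * 0.606 ≈ 4.847
Standard error of the difference = 4.847·√2 ≈ 6.854
z = |41 − 44| / 6.854 = 3 / 6.854 ≈ 0.438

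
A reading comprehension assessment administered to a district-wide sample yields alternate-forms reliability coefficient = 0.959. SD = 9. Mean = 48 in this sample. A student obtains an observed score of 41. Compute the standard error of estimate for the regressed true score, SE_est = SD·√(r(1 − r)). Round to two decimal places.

SE_est = 9.00000·√[r(1 − r)] ≃ 1.78461

1.78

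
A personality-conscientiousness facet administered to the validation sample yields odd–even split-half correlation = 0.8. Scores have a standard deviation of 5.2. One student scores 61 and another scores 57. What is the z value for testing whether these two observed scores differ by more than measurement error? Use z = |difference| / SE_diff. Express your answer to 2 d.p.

1.63

r_full = 2·0.8 / (1 + 0.8) ≈ 0.889
SEM = 5.200 * √(1 − 0.889) = 5.200 * √0.111 ≈ 5.200 * 0.333 ≈ 1.733
SE_diff = √2 * SEM ≈ 2.451
z = 4 / 2.451 ≈ 1.632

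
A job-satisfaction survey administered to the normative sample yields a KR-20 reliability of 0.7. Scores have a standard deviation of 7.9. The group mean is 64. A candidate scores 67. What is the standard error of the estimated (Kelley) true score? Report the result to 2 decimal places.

SE_est = SD × √(r(1 − r)) = 7.9000 × √0.2100 ≈ 7.9000 × 0.4583 ≈ 3.6202

3.62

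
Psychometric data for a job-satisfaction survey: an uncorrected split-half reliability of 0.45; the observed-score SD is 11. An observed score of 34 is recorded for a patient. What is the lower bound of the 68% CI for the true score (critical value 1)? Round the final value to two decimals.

r_full = 2·0.45 / (1 + 0.45) ≈ 0.621
The standard error of measurement is 11.000×√(1 − 0.621) ≈ 11.000×0.616 ≈ 6.775.
Half-width = 1×6.775 ≈ 6.775
Lower bound: 34 − 6.775 = 27.225

27.23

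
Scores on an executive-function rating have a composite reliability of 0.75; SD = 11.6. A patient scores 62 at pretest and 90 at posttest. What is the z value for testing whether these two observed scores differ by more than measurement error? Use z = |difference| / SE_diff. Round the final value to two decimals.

SEM = 11.600 × √(1 − 0.750) = 11.600 × √0.250 ≃ 11.600 × 0.500 ≃ 5.800
SE_diff = SEM × √2 ≃ 5.800 × 1.414 ≃ 8.202
z = |62 − 90| / 8.202 = 28 / 8.202 ≃ 3.414

3.41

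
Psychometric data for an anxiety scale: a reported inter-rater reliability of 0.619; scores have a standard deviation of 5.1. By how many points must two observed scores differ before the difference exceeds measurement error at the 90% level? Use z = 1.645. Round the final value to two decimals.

7.32

SEM = 5.100 × √(1 − 0.619) = 5.100 × √0.381 ≃ 5.100 × 0.617 ≃ 3.148
SE_diff = SEM × √2 ≃ 3.148 × 1.414 ≃ 4.452
Minimum reliable difference = 1.645 × SE_diff ≃ 1.645 × 4.452 ≃ 7.323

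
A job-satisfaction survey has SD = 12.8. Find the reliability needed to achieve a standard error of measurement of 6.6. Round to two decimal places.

Required reliability = 1 − (SEM/SD)² = 1 − 0.266 ≈ 0.734

0.73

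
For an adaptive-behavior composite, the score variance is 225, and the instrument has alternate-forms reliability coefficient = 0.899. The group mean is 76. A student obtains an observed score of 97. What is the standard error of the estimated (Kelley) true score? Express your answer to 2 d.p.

SD = √225 = 15.0000
SE_est = 15.0000·√(0.8990·0.1010) ≈ 4.5199

4.52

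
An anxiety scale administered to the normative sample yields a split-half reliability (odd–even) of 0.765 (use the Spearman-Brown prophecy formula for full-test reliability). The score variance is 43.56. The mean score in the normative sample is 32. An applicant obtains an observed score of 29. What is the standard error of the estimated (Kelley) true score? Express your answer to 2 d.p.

SD = √43.56 = 6.60000
Spearman-Brown: r = 2(0.765) / (1 + 0.765) = 1.53000 / 1.76500 ≈ 0.86686
SE_est = 6.60000*√(0.86686*0.13314) ≈ 2.24222

2.24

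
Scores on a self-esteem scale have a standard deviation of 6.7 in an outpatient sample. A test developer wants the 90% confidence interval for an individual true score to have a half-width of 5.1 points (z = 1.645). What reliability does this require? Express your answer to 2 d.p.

SEM needed = half-width / z = 5.1/1.645 ≈ 3.100
Required reliability = 1 − (SEM/SD)² = 1 − 0.214 ≈ 0.786

0.79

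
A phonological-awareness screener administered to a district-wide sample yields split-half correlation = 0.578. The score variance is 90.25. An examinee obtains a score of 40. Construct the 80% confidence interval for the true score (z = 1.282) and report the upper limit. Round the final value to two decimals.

46.30

SD = √90.25 ≈ 9.50000
Full-length reliability (Spearman-Brown) = 2(0.578)/(1+0.578) ≈ 0.73257
The standard error of measurement is 9.50000·√(1 − 0.73257) ≈ 9.50000·0.51713 ≈ 4.91277.
Half-width = 1.282·4.91277 ≈ 6.29817
Upper bound: 40 + 6.29817 = 46.29817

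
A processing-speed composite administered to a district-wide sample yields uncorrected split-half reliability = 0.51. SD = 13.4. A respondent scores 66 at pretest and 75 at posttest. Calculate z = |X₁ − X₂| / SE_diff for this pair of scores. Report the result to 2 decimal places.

Spearman-Brown: r = 2(0.51) / (1 + 0.51) = 1.0200 / 1.5100 ≈ 0.6755
SEM = 13.4000 · √(1 − 0.6755) = 13.4000 · √0.3245 ≈ 13.4000 · 0.5697 ≈ 7.6333
Standard error of the difference = 7.6333·√2 ≈ 10.7952
z = |66 − 75| / 10.7952 = 9 / 10.7952 ≈ 0.8337

0.83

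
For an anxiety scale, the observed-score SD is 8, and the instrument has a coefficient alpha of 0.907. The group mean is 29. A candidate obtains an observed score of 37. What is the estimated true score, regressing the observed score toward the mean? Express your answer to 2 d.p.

36.26

T̂ = 0.90700(37) + 0.09300(29) ≈ 36.25600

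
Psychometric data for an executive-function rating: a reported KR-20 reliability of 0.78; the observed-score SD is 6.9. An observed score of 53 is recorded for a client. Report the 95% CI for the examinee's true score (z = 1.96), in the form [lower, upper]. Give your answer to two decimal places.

SEM = 6.90000·√(1 − 0.78000) ≈ 3.23639
1.96 · SEM ≈ 6.34332
Interval: (46.65668, 59.34332)

[46.66, 59.34]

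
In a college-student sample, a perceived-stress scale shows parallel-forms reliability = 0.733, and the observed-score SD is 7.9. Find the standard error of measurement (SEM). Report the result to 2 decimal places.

4.08

The standard error of measurement is 7.900*√(1 − 0.733) ≃ 7.900*0.517 ≃ 4.082.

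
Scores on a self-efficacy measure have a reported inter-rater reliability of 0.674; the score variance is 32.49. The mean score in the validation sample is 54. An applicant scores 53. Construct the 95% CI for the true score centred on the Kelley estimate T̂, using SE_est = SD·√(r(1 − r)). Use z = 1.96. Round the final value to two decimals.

[48.09, 58.56]

SD = √32.49 = 5.70000
T̂ = 0.67400(53) + 0.32600(54) ≃ 53.32600
SE_est = SD * √(r(1 − r)) = 5.70000 * √0.21972 ≃ 5.70000 * 0.46875 ≃ 2.67186
CI = 53.32600 ± 1.96 * 2.67186 → [48.08916, 58.56284]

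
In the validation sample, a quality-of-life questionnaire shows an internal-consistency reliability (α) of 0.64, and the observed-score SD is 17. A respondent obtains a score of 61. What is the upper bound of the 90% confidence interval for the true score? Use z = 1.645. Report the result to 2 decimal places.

77.78

SEM = 17.0000·√(1 − 0.6400) ≈ 10.2000
Half-width = 1.645·10.2000 ≈ 16.7790
Upper bound: 61 + 16.7790 = 77.7790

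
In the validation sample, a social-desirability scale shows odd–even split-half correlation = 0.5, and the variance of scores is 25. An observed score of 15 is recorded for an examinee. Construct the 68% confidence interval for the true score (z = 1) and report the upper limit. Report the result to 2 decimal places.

17.89

σ = 25^(1/2) = 5.000
Full-length reliability (Spearman-Brown) = 2(0.5)/(1+0.5) ≈ 0.667
The standard error of measurement is 5.000*√(1 − 0.667) ≈ 5.000*0.577 ≈ 2.887.
Half-width = 1*2.887 ≈ 2.887
Upper limit = 15 + 2.887 ≈ 17.887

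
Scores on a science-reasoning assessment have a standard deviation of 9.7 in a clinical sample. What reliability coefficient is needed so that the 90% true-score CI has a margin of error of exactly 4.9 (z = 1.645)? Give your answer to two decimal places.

0.91

Required SEM = 4.9 / 1.645 ≈ 2.9787
Required reliability = 1 − (SEM/SD)² = 1 − 0.0943 ≈ 0.9057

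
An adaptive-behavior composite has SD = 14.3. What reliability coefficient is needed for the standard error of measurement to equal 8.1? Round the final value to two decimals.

0.68

r = 1 − (8.1000/14.3)² ≈ 1 − 0.3208 ≈ 0.6792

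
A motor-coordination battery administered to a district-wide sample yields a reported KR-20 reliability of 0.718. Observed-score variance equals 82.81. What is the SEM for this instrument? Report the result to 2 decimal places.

4.83

σ = 82.81^(1/2) = 9.100
SEM = 9.100 * √(1 − 0.718) = 9.100 * √0.282 ≈ 9.100 * 0.531 ≈ 4.832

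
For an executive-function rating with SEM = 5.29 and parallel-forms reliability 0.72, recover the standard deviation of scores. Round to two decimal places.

10.00

σ = SEM·(1 − r)^(−1/2) ≃ 5.29*1.890 ≃ 9.997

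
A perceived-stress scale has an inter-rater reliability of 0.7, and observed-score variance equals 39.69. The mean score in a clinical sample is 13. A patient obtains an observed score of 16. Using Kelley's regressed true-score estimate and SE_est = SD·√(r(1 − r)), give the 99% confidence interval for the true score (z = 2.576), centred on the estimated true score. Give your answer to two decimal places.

[7.66, 22.54]

SD = √39.69 = 6.3000
T̂ = 0.7000(16) + 0.3000(13) ≈ 15.1000
SE_est = SD × √(r(1 − r)) = 6.3000 × √0.2100 ≈ 6.3000 × 0.4583 ≈ 2.8870
99% CI: 15.1000 ± 7.4370 ≈ (7.6630, 22.5370)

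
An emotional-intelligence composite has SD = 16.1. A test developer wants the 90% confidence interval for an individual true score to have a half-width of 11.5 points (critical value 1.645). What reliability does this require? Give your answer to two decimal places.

Required SEM = 11.5 / 1.645 ≈ 6.991
r = 1 − (SEM / SD)² = 1 − (6.991 / 16.1)² ≈ 1 − 0.189 ≈ 0.811

0.81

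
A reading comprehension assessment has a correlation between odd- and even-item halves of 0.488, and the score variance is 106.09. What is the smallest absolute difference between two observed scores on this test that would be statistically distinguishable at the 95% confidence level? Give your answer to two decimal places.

σ = 106.09^(1/2) = 10.30000
r_full = 2·0.488 / (1 + 0.488) ≈ 0.65591
The standard error of measurement is 10.30000×√(1 − 0.65591) ≈ 10.30000×0.58659 ≈ 6.04186.
SE_diff = SEM × √2 ≈ 6.04186 × 1.41421 ≈ 8.54448
Smallest detectable difference = 1.96×8.54448 ≈ 16.74718

16.75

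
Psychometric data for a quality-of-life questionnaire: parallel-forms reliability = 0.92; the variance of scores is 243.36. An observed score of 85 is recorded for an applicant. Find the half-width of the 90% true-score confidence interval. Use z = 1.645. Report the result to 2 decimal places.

7.26

σ = 243.36^(1/2) = 15.6000
SEM = 15.6000 · √(1 − 0.9200) = 15.6000 · √0.0800 ≃ 15.6000 · 0.2828 ≃ 4.4123
Half-width = 1.645·4.4123 ≃ 7.2583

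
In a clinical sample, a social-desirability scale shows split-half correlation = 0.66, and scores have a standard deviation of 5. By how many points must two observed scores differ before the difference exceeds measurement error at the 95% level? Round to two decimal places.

6.27

r_full = 2·0.66 / (1 + 0.66) ≈ 0.7952
SEM = 5.0000 * √(1 − 0.7952) = 5.0000 * √0.2048 ≈ 5.0000 * 0.4526 ≈ 2.2628
Standard error of the difference = 2.2628·√2 ≈ 3.2002
Minimum reliable difference = 1.96 * SE_diff ≈ 1.96 * 3.2002 ≈ 6.2723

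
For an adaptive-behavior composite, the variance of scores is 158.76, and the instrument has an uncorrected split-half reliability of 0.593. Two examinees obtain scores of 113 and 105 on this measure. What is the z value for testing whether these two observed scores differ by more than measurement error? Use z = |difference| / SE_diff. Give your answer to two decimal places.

0.89

σ = 158.76^(1/2) = 12.600
r_full = 2·0.593 / (1 + 0.593) ≃ 0.745
SEM = 12.600×√(1 − 0.745) ≃ 6.369
SE_diff = √2 × SEM ≃ 9.007
z = |113 − 105| / 9.007 = 8 / 9.007 ≃ 0.888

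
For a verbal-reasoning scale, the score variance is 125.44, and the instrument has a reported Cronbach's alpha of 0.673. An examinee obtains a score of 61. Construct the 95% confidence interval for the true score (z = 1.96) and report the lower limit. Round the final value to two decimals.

σ = 125.44^(1/2) = 11.2000
SEM = 11.2000 · √(1 − 0.6730) = 11.2000 · √0.3270 ≈ 11.2000 · 0.5718 ≈ 6.4046
1.96 · SEM ≈ 12.5530
Lower bound: 61 − 12.5530 = 48.4470

48.45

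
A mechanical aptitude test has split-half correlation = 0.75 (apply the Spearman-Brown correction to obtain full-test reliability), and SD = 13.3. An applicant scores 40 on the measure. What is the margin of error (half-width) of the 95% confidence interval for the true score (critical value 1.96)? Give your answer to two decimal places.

9.85

r_full = 2·0.75 / (1 + 0.75) ≈ 0.85714
SEM = 13.30000 · √(1 − 0.85714) = 13.30000 · √0.14286 ≈ 13.30000 · 0.37796 ≈ 5.02693
1.96 · SEM ≈ 9.85278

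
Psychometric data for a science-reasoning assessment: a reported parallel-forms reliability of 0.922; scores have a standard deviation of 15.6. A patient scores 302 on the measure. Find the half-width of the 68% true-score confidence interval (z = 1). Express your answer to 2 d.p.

4.36

SEM = 15.600·√(1 − 0.922) ≈ 4.357
Half-width = 1·4.357 ≈ 4.357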